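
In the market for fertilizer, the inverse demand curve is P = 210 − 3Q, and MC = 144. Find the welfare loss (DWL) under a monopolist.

Under competition P = MC = 144, so Q = (210 − 144)/3 = 22.
The monopolist equates marginal revenue to marginal cost: 210 − 6Q = 144, so Q = 11. From demand, P = 177.
DWL is the triangle between Q = 11 and Q = 22: ½·(22 − 11)·(177 − 144) = 181.5.

DWL = 181.5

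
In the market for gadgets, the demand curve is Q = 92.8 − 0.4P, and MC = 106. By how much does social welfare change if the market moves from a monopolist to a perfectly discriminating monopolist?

Inverting demand: P = 232 − 2.5Q.
Monopoly sets MR = MC: 232 − 5Q = 106 ⇒ Q = 25.2, P = 232 − 2.5·25.2 = 169.
CS = ½·(232 − 169)·25.2 = 793.8; PS = (169 − 106)·25.2 = 1587.6; TS = 2381.4.
With perfect price discrimination, output is the efficient level Q = 50.4 (where demand meets MC), but every buyer pays their willingness to pay: CS = 0 and PS = total surplus.
TS = 3175.2 (equal to competitive TS).
Change in social welfare: 3175.2 − 2381.4 = 793.8.

Social welfare rises by 793.8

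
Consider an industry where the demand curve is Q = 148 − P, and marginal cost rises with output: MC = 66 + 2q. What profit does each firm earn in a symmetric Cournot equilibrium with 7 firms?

Inverting demand: P = 148 − Q.
Cournot with 7 identical firms: the symmetric best-response condition is 148 − 8q = 66 + 2q. Each firm produces q = 8.2, total output Q = 57.4, price P = 90.6.
Each firm's profit = 90.6·8.2 − (66·8.2 + ½·2·8.2²) = 134.48.

π_i = 134.48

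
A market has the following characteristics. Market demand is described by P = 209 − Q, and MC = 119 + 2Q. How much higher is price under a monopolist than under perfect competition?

Competitive equilibrium sets price equal to marginal cost: 209 − Q = 119 + 2Q, so Q = 30 and P = 179.
A monopolist chooses Q where MR = MC. MR = 209 − 2Q; setting this equal to 119 + 2Q gives Q = 22.5 and P = 186.5.
Change in price: 186.5 − 179 = 7.5.

P rises by 7.5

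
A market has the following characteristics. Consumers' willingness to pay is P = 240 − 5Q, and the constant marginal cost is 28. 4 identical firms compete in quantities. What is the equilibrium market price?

In a 4-firm Cournot equilibrium, symmetry and the first-order condition give q = (240 − 28)/(25) = 8.48. So Q = 33.92 and P = 70.4.

P = 70.4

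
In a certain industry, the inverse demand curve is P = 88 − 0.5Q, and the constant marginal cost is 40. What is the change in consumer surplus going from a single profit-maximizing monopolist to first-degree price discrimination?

CS falls by 576

Monopoly sets MR = MC: 88 − Q = 40 ⇒ Q = 48, P = 88 − 0.5·48 = 64.
CS = ½·(88 − 64)·48 = 576.
A perfectly discriminating monopolist sells every unit with P(Q) ≥ MC(Q), so output equals the competitive quantity Q = 96. Each buyer pays their reservation price, so CS = 0 and the firm captures all surplus.
CS = 0.
Change in consumer surplus: 0 − 576 = −576.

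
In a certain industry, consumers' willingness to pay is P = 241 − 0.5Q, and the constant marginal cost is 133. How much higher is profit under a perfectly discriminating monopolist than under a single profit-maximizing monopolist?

π rises by 5832

The monopolist equates marginal revenue to marginal cost: 241 − Q = 133, so Q = 108. From demand, P = 187.
Profit = (187 − 133)·108 = 5832.
A perfectly discriminating monopolist sells every unit with P(Q) ≥ MC(Q), so output equals the competitive quantity Q = 216. Each buyer pays their reservation price, so CS = 0 and the firm captures all surplus.
PS equals the full surplus area, 11664. Profit = 11664 = 11664.
Change in profit: 11664 − 5832 = 5832.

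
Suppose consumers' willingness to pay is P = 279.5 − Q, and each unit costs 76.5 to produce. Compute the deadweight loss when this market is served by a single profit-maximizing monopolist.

DWL = 5151.125

Under competition P = MC = 76.5, so Q = (279.5 − 76.5)/1 = 203.
Monopoly sets MR = MC: 279.5 − 2Q = 76.5 ⇒ Q = 101.5, P = 279.5 − 101.5 = 178.
DWL is the triangle between Q = 101.5 and Q = 203: ½·(203 − 101.5)·(178 − 76.5) = 5151.125.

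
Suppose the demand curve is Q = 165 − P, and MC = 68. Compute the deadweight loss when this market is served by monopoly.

DWL = 1176.125

Inverting demand: P = 165 − Q.
Perfect competition: P = MC = 68, so 165 − Q = 68 and Q = 97.
The monopolist equates marginal revenue to marginal cost: 165 − 2Q = 68, so Q = 48.5. From demand, P = 116.5.
DWL is the triangle between Q = 48.5 and Q = 97: ½·(97 − 48.5)·(116.5 − 68) = 1176.125.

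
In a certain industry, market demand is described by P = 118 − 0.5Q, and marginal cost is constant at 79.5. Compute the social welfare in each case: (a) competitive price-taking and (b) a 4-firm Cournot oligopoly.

Under competition P = MC = 79.5, so Q = (118 − 79.5)/0.5 = 77.
CS = ½·(118 − 79.5)·77 = 1482.25; PS = (79.5 − 79.5)·77 = 0; TS = 1482.25.
In a 4-firm Cournot equilibrium, symmetry and the first-order condition give q = (118 − 79.5)/(2.5) = 15.4. So Q = 61.6 and P = 87.2.
CS = ½·(118 − 87.2)·61.6 = 948.64; PS = (87.2 − 79.5)·61.6 = 474.32; TS = 1422.96.

Competition: TS = 1482.25; Cournot: TS = 1422.96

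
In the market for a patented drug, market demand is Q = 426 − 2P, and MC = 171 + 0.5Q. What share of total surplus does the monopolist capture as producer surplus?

PS/TS = 0.75

Inverting demand: P = 213 − 0.5Q.
Monopoly sets MR = MC: 213 − Q = 171 + 0.5Q ⇒ Q = 28, P = 213 − 0.5·28 = 199.
CS = ½·(213 − 199)·28 = 196.
PS = P·Q − VC(Q) = 199·28 − (171·28 + ½·0.5·28²) = 588.
Share captured = PS/TS = 588/784 = 0.75.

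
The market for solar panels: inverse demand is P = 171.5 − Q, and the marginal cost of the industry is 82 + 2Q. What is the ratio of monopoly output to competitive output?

Q_m/Q_c = 0.75

Monopoly sets MR = MC: 171.5 − 2Q = 82 + 2Q ⇒ Q = 22.375, P = 171.5 − 22.375 = 149.125.
Competitive equilibrium sets price equal to marginal cost: 171.5 − Q = 82 + 2Q, so Q = 179/6 and P = 425/3.
Ratio Q_m/Q_c = 22.375/(179/6) = 0.75.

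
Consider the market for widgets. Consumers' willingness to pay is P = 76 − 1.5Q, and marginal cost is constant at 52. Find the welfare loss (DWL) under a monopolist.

DWL = 48

Perfect competition: P = MC = 52, so 76 − 1.5Q = 52 and Q = 16.
A monopolist chooses Q where MR = MC. MR = 76 − 3Q; setting this equal to 52 gives Q = 8 and P = 64.
DWL is the triangle between Q = 8 and Q = 16: ½·(16 − 8)·(64 − 52) = 48.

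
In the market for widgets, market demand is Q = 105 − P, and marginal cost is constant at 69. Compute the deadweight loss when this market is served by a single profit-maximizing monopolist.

Inverting demand: P = 105 − Q.
Perfect competition: P = MC = 69, so 105 − Q = 69 and Q = 36.
The monopolist equates marginal revenue to marginal cost: 105 − 2Q = 69, so Q = 18. From demand, P = 87.
DWL is the triangle between Q = 18 and Q = 36: ½·(36 − 18)·(87 − 69) = 162.

DWL = 162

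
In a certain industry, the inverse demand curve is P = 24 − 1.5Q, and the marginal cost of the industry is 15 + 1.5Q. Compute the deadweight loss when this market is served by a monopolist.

Competitive equilibrium sets price equal to marginal cost: 24 − 1.5Q = 15 + 1.5Q, so Q = 3 and P = 19.5.
A monopolist chooses Q where MR = MC. MR = 24 − 3Q; setting this equal to 15 + 1.5Q gives Q = 2 and P = 21.
CS = ½·(24 − 19.5)·3 = 6.75; PS = (19.5·3 − 15·3 − ½·1.5·3²) = 6.75; TS = 13.5.
CS = ½·(24 − 21)·2 = 3; PS = (21·2 − 15·2 − ½·1.5·2²) = 9; TS = 12.
DWL = 13.5 − 12 = 1.5.

DWL = 1.5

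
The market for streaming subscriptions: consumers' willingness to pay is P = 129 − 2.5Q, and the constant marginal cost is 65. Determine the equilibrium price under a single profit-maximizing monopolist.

The monopolist equates marginal revenue to marginal cost: 129 − 5Q = 65, so Q = 12.8. From demand, P = 97.

P = 97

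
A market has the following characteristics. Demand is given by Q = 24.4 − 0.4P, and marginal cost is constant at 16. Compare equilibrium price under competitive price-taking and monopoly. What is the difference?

Inverting demand: P = 61 − 2.5Q.
Perfect competition: P = MC = 16, so 61 − 2.5Q = 16 and Q = 18.
Monopoly sets MR = MC: 61 − 5Q = 16 ⇒ Q = 9, P = 61 − 2.5·9 = 38.5.
Change in equilibrium price: 38.5 − 16 = 22.5.

P rises by 22.5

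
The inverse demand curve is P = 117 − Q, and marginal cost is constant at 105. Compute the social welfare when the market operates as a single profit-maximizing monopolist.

TS = 54

A monopolist chooses Q where MR = MC. MR = 117 − 2Q; setting this equal to 105 gives Q = 6 and P = 111.
CS = ½·(117 − 111)·6 = 18; PS = (111 − 105)·6 = 36; TS = 54.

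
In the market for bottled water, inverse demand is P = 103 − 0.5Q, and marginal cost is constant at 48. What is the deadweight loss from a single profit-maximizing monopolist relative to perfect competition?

Competitive firms price at marginal cost: P = 48, giving Q = 110.
Monopoly sets MR = MC: 103 − Q = 48 ⇒ Q = 55, P = 103 − 0.5·55 = 75.5.
DWL is the triangle between Q = 55 and Q = 110: ½·(110 − 55)·(75.5 − 48) = 756.25.

DWL = 756.25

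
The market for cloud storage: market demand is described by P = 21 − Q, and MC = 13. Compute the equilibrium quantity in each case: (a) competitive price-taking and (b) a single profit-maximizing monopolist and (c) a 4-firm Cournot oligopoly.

Perfect competition: P = MC = 13, so 21 − Q = 13 and Q = 8.
The monopolist equates marginal revenue to marginal cost: 21 − 2Q = 13, so Q = 4. From demand, P = 17.
In a 4-firm Cournot equilibrium, symmetry and the first-order condition give q = (21 − 13)/(5) = 1.6. So Q = 6.4 and P = 14.6.

Competition: Q = 8; Monopoly: Q = 4; Cournot: Q = 6.4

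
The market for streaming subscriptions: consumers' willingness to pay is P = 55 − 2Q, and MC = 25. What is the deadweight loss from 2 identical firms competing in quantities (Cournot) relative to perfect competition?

Under competition P = MC = 25, so Q = (55 − 25)/2 = 15.
With 2 symmetric Cournot firms, each firm's FOC gives 55 − 6q = 25, so q = 5, Q = 2·5 = 10, and P = 35.
DWL is the triangle between Q = 10 and Q = 15: ½·(15 − 10)·(35 − 25) = 25.

DWL = 25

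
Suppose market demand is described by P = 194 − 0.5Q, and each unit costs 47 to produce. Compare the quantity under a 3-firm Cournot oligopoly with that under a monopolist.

Cournot: Q = 220.5; Monopoly: Q = 147

Cournot with 3 identical firms: the symmetric best-response condition is 194 − 2q = 47. Each firm produces q = 73.5, total output Q = 220.5, price P = 83.75.
Monopoly sets MR = MC: 194 − Q = 47 ⇒ Q = 147, P = 194 − 0.5·147 = 120.5.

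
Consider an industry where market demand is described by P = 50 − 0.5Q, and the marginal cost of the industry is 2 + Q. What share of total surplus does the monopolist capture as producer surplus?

A monopolist chooses Q where MR = MC. MR = 50 − Q; setting this equal to 2 + Q gives Q = 24 and P = 38.
CS = ½·(50 − 38)·24 = 144.
PS = P·Q − VC(Q) = 38·24 − (2·24 + ½·1·24²) = 576.
Share captured = PS/TS = 576/720 = 0.8.

PS/TS = 0.8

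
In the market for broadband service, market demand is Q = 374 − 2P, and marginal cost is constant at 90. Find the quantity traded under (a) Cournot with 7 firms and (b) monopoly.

Cournot: Q = 169.75; Monopoly: Q = 97

Inverting demand: P = 187 − 0.5Q.
With 7 symmetric Cournot firms, each firm's FOC gives 187 − 4q = 90, so q = 24.25, Q = 7·24.25 = 169.75, and P = 102.125.
A monopolist chooses Q where MR = MC. MR = 187 − Q; setting this equal to 90 gives Q = 97 and P = 138.5.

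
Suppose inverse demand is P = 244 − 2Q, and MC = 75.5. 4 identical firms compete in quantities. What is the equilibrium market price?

P = 109.2

With 4 symmetric Cournot firms, each firm's FOC gives 244 − 10q = 75.5, so q = 16.85, Q = 4·16.85 = 67.4, and P = 109.2.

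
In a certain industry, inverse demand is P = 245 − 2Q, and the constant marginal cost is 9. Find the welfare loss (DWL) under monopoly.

Under competition P = MC = 9, so Q = (245 − 9)/2 = 118.
Monopoly sets MR = MC: 245 − 4Q = 9 ⇒ Q = 59, P = 245 − 2·59 = 127.
DWL is the triangle between Q = 59 and Q = 118: ½·(118 − 59)·(127 − 9) = 3481.

DWL = 3481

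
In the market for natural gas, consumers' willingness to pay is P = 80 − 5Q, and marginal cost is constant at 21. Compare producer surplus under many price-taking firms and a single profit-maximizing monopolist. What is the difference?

PS rises by 174.05

Competitive firms price at marginal cost: P = 21, giving Q = 11.8.
PS = (21 − 21)·11.8 = 0.
Monopoly sets MR = MC: 80 − 10Q = 21 ⇒ Q = 5.9, P = 80 − 5·5.9 = 50.5.
PS = (50.5 − 21)·5.9 = 174.05.
Change in producer surplus: 174.05 − 0 = 174.05.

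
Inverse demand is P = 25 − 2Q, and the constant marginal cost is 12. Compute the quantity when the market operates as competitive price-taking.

Under competition P = MC = 12, so Q = (25 − 12)/2 = 6.5.

Q = 6.5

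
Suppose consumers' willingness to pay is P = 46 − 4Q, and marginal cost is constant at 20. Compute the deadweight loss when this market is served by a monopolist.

DWL = 21.125

Perfect competition: P = MC = 20, so 46 − 4Q = 20 and Q = 6.5.
The monopolist equates marginal revenue to marginal cost: 46 − 8Q = 20, so Q = 3.25. From demand, P = 33.
DWL is the triangle between Q = 3.25 and Q = 6.5: ½·(6.5 − 3.25)·(33 − 20) = 21.125.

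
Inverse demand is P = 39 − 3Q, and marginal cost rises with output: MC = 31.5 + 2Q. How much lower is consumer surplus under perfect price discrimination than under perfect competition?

Under competition P = MC: 39 − 3Q = 31.5 + 2Q ⇒ Q = 1.5, P = 34.5.
CS = ½·(39 − 34.5)·1.5 = 3.375.
A perfectly discriminating monopolist sells every unit with P(Q) ≥ MC(Q), so output equals the competitive quantity Q = 1.5. Each buyer pays their reservation price, so CS = 0 and the firm captures all surplus.
CS = 0.
Change in consumer surplus: 0 − 3.375 = −3.375.

Consumer surplus falls by 3.375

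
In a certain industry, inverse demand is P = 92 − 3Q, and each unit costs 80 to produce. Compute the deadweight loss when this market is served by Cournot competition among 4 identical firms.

Under competition P = MC = 80, so Q = (92 − 80)/3 = 4.
In a 4-firm Cournot equilibrium, symmetry and the first-order condition give q = (92 − 80)/(15) = 0.8. So Q = 3.2 and P = 82.4.
DWL is the triangle between Q = 3.2 and Q = 4: ½·(4 − 3.2)·(82.4 − 80) = 0.96.

DWL = 0.96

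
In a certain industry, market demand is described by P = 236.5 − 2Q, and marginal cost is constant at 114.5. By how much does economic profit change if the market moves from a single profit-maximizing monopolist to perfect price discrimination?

π rises by 1860.5

A monopolist chooses Q where MR = MC. MR = 236.5 − 4Q; setting this equal to 114.5 gives Q = 30.5 and P = 175.5.
Profit = (175.5 − 114.5)·30.5 = 1860.5.
With perfect price discrimination, output is the efficient level Q = 61 (where demand meets MC), but every buyer pays their willingness to pay: CS = 0 and PS = total surplus.
PS equals the full surplus area, 3721. Profit = 3721 = 3721.
Change in economic profit: 3721 − 1860.5 = 1860.5.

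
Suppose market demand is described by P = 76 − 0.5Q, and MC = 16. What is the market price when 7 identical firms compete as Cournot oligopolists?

P = 23.5

With 7 symmetric Cournot firms, each firm's FOC gives 76 − 4q = 16, so q = 15, Q = 7·15 = 105, and P = 23.5.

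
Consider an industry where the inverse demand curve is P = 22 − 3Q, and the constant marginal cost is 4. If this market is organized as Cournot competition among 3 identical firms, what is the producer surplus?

With 3 symmetric Cournot firms, each firm's FOC gives 22 − 12q = 4, so q = 1.5, Q = 3·1.5 = 4.5, and P = 8.5.
PS = (8.5 − 4)·4.5 = 20.25.

PS = 20.25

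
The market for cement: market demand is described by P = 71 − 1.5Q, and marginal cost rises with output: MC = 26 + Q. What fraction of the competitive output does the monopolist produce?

The monopolist equates marginal revenue to marginal cost: 71 − 3Q = 26 + Q, so Q = 11.25. From demand, P = 54.125.
Under competition P = MC: 71 − 1.5Q = 26 + Q ⇒ Q = 18, P = 44.
Ratio Q_m/Q_c = 11.25/18 = 0.625.

Q_m/Q_c = 0.625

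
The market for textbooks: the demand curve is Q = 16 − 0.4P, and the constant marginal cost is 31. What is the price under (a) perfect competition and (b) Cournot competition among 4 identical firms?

Competition: P = 31; Cournot: P = 32.8

Inverting demand: P = 40 − 2.5Q.
Perfect competition: P = MC = 31, so 40 − 2.5Q = 31 and Q = 3.6.
With 4 symmetric Cournot firms, each firm's FOC gives 40 − 12.5q = 31, so q = 0.72, Q = 4·0.72 = 2.88, and P = 32.8.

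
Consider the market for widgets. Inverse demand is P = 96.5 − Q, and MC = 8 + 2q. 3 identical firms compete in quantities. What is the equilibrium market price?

With 3 symmetric Cournot firms, each firm's FOC gives 96.5 − 4q = 8 + 2q, so q = 14.75, Q = 3·14.75 = 44.25, and P = 52.25.

P = 52.25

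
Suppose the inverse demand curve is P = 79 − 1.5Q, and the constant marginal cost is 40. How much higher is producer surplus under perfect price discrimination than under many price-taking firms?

Producer surplus rises by 507

Under competition P = MC = 40, so Q = (79 − 40)/1.5 = 26.
PS = (40 − 40)·26 = 0.
A perfectly discriminating monopolist sells every unit with P(Q) ≥ MC(Q), so output equals the competitive quantity Q = 26. Each buyer pays their reservation price, so CS = 0 and the firm captures all surplus.
PS = ½·(79 − 40)·26 = 507.
Change in producer surplus: 507 − 0 = 507.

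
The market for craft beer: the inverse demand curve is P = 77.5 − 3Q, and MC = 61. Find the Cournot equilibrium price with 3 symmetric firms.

With 3 symmetric Cournot firms, each firm's FOC gives 77.5 − 12q = 61, so q = 1.375, Q = 3·1.375 = 4.125, and P = 65.125.

P = 65.125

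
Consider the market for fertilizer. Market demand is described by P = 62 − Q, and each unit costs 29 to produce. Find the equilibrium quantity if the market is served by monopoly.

A monopolist chooses Q where MR = MC. MR = 62 − 2Q; setting this equal to 29 gives Q = 16.5 and P = 45.5.

Q = 16.5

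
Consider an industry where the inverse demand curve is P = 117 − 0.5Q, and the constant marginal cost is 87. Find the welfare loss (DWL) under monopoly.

Under competition P = MC = 87, so Q = (117 − 87)/0.5 = 60.
A monopolist chooses Q where MR = MC. MR = 117 − Q; setting this equal to 87 gives Q = 30 and P = 102.
DWL is the triangle between Q = 30 and Q = 60: ½·(60 − 30)·(102 − 87) = 225.

DWL = 225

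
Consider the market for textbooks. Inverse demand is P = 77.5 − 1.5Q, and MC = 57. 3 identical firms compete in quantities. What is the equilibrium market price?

With 3 symmetric Cournot firms, each firm's FOC gives 77.5 − 6q = 57, so q = 41/12, Q = 3·41/12 = 10.25, and P = 62.125.

P = 62.125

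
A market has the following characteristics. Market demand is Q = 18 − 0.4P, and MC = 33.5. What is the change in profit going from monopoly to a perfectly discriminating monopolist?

π rises by 13.225

Inverting demand: P = 45 − 2.5Q.
Monopoly sets MR = MC: 45 − 5Q = 33.5 ⇒ Q = 2.3, P = 45 − 2.5·2.3 = 39.25.
Profit = (39.25 − 33.5)·2.3 = 13.225.
A perfectly discriminating monopolist sells every unit with P(Q) ≥ MC(Q), so output equals the competitive quantity Q = 4.6. Each buyer pays their reservation price, so CS = 0 and the firm captures all surplus.
PS equals the full surplus area, 26.45. Profit = 26.45 = 26.45.
Change in profit: 26.45 − 13.225 = 13.225.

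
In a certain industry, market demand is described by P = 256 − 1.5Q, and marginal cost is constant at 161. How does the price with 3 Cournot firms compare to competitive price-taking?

With 3 symmetric Cournot firms, each firm's FOC gives 256 − 6q = 161, so q = 95/6, Q = 3·95/6 = 47.5, and P = 184.75.
Under competition P = MC = 161, so Q = (256 − 161)/1.5 = 190/3.

Cournot: P = 184.75; Competition: P = 161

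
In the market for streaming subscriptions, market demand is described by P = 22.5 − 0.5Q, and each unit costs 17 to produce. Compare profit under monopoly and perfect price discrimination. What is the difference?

A monopolist chooses Q where MR = MC. MR = 22.5 − Q; setting this equal to 17 gives Q = 5.5 and P = 19.75.
Profit = (19.75 − 17)·5.5 = 15.125.
A perfectly discriminating monopolist sells every unit with P(Q) ≥ MC(Q), so output equals the competitive quantity Q = 11. Each buyer pays their reservation price, so CS = 0 and the firm captures all surplus.
PS equals the full surplus area, 30.25. Profit = 30.25 = 30.25.
Change in profit: 30.25 − 15.125 = 15.125.

Profit rises by 15.125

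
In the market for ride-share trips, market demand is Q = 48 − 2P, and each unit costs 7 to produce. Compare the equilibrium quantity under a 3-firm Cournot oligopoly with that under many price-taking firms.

Cournot: Q = 25.5; Competition: Q = 34

Inverting demand: P = 24 − 0.5Q.
Cournot with 3 identical firms: the symmetric best-response condition is 24 − 2q = 7. Each firm produces q = 8.5, total output Q = 25.5, price P = 11.25.
Perfect competition: P = MC = 7, so 24 − 0.5Q = 7 and Q = 34.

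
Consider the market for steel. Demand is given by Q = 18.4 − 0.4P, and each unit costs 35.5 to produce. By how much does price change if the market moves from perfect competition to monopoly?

Price rises by 5.25

Inverting demand: P = 46 − 2.5Q.
Perfect competition: P = MC = 35.5, so 46 − 2.5Q = 35.5 and Q = 4.2.
The monopolist equates marginal revenue to marginal cost: 46 − 5Q = 35.5, so Q = 2.1. From demand, P = 40.75.
Change in price: 40.75 − 35.5 = 5.25.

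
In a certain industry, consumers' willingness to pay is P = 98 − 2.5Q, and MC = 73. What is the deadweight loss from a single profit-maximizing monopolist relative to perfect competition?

Competitive firms price at marginal cost: P = 73, giving Q = 10.
A monopolist chooses Q where MR = MC. MR = 98 − 5Q; setting this equal to 73 gives Q = 5 and P = 85.5.
DWL is the triangle between Q = 5 and Q = 10: ½·(10 − 5)·(85.5 − 73) = 31.25.

DWL = 31.25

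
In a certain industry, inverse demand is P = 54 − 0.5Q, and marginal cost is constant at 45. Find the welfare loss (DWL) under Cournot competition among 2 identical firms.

Competitive firms price at marginal cost: P = 45, giving Q = 18.
With 2 symmetric Cournot firms, each firm's FOC gives 54 − 1.5q = 45, so q = 6, Q = 2·6 = 12, and P = 48.
DWL is the triangle between Q = 12 and Q = 18: ½·(18 − 12)·(48 − 45) = 9.

DWL = 9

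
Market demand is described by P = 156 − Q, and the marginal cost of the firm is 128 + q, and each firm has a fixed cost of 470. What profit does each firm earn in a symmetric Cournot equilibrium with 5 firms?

Cournot with 5 identical firms: the symmetric best-response condition is 156 − 6q = 128 + q. Each firm produces q = 4, total output Q = 20, price P = 136.
Each firm's profit = 136·4 − (128·4 + ½·1·4²) − 470 = −446.

π_i = −446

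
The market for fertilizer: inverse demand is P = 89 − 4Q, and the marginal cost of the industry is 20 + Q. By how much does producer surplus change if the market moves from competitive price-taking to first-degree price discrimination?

Competitive equilibrium sets price equal to marginal cost: 89 − 4Q = 20 + Q, so Q = 13.8 and P = 33.8.
PS = P·Q − VC(Q) = 33.8·13.8 − (20·13.8 + ½·1·13.8²) = 95.22.
A perfectly discriminating monopolist sells every unit with P(Q) ≥ MC(Q), so output equals the competitive quantity Q = 13.8. Each buyer pays their reservation price, so CS = 0 and the firm captures all surplus.
PS = ½·(89 − 20)·13.8 = 476.1.
Change in producer surplus: 476.1 − 95.22 = 380.88.

PS rises by 380.88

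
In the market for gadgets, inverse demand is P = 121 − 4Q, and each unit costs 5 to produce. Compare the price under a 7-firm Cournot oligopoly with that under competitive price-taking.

With 7 symmetric Cournot firms, each firm's FOC gives 121 − 32q = 5, so q = 3.625, Q = 7·3.625 = 25.375, and P = 19.5.
Competitive firms price at marginal cost: P = 5, giving Q = 29.

Cournot: P = 19.5; Competition: P = 5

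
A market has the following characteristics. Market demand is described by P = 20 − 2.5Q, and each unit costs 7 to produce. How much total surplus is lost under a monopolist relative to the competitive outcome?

DWL = 8.45

Under competition P = MC = 7, so Q = (20 − 7)/2.5 = 5.2.
Monopoly sets MR = MC: 20 − 5Q = 7 ⇒ Q = 2.6, P = 20 − 2.5·2.6 = 13.5.
DWL is the triangle between Q = 2.6 and Q = 5.2: ½·(5.2 − 2.6)·(13.5 − 7) = 8.45.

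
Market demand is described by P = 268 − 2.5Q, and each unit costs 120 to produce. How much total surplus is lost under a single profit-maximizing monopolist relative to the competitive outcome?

DWL = 1095.2

Competitive firms price at marginal cost: P = 120, giving Q = 59.2.
Monopoly sets MR = MC: 268 − 5Q = 120 ⇒ Q = 29.6, P = 268 − 2.5·29.6 = 194.
DWL is the triangle between Q = 29.6 and Q = 59.2: ½·(59.2 − 29.6)·(194 − 120) = 1095.2.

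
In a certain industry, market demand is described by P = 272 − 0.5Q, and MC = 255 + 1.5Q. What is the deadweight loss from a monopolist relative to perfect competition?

DWL = 2.89

Competitive equilibrium sets price equal to marginal cost: 272 − 0.5Q = 255 + 1.5Q, so Q = 8.5 and P = 267.75.
The monopolist equates marginal revenue to marginal cost: 272 − Q = 255 + 1.5Q, so Q = 6.8. From demand, P = 268.6.
CS = ½·(272 − 267.75)·8.5 = 289/16; PS = (267.75·8.5 − 255·8.5 − ½·1.5·8.5²) = 867/16; TS = 72.25.
CS = ½·(272 − 268.6)·6.8 = 11.56; PS = (268.6·6.8 − 255·6.8 − ½·1.5·6.8²) = 57.8; TS = 69.36.
DWL = 72.25 − 69.36 = 2.89.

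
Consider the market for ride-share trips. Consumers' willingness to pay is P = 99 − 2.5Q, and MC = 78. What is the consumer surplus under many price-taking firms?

CS = 88.2

Competitive firms price at marginal cost: P = 78, giving Q = 8.4.
CS = ½·(99 − 78)·8.4 = 88.2.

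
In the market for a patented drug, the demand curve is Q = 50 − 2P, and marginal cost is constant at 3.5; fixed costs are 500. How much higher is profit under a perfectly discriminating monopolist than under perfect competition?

Inverting demand: P = 25 − 0.5Q.
Perfect competition: P = MC = 3.5, so 25 − 0.5Q = 3.5 and Q = 43.
Profit = (3.5 − 3.5)·43 − 500 = −500.
Under first-degree price discrimination the firm charges each unit its demand price and produces up to where P = MC, i.e. Q = 43. Consumer surplus is zero; producer surplus equals total surplus.
PS equals the full surplus area, 462.25. Profit = 462.25 − 500 = −37.75.
Change in profit: −37.75 − −500 = 462.25.

Profit rises by 462.25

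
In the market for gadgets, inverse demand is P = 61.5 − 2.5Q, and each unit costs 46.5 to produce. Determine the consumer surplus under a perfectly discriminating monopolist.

With perfect price discrimination, output is the efficient level Q = 6 (where demand meets MC), but every buyer pays their willingness to pay: CS = 0 and PS = total surplus.
CS = 0.

CS = 0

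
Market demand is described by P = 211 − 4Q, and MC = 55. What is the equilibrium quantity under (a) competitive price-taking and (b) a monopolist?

Competition: Q = 39; Monopoly: Q = 19.5

Under competition P = MC = 55, so Q = (211 − 55)/4 = 39.
A monopolist chooses Q where MR = MC. MR = 211 − 8Q; setting this equal to 55 gives Q = 19.5 and P = 133.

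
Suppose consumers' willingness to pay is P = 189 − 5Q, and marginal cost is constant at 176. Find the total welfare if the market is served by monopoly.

TS = 12.675

A monopolist chooses Q where MR = MC. MR = 189 − 10Q; setting this equal to 176 gives Q = 1.3 and P = 182.5.
CS = ½·(189 − 182.5)·1.3 = 4.225; PS = (182.5 − 176)·1.3 = 8.45; TS = 12.675.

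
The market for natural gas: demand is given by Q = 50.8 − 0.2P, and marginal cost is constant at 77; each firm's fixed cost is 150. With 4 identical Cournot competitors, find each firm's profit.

Inverting demand: P = 254 − 5Q.
With 4 symmetric Cournot firms, each firm's FOC gives 254 − 25q = 77, so q = 7.08, Q = 4·7.08 = 28.32, and P = 112.4.
Each firm's profit = (112.4 − 77)·7.08 − 150 = 100.632.

π_i = 100.632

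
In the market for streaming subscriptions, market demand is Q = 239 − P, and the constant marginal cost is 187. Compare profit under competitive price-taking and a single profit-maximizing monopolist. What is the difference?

π rises by 676

Inverting demand: P = 239 − Q.
Competitive firms price at marginal cost: P = 187, giving Q = 52.
Profit = (187 − 187)·52 = 0.
The monopolist equates marginal revenue to marginal cost: 239 − 2Q = 187, so Q = 26. From demand, P = 213.
Profit = (213 − 187)·26 = 676.
Change in profit: 676 − 0 = 676.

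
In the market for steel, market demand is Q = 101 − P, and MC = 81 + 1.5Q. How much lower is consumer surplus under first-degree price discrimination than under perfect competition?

Consumer surplus falls by 32

Inverting demand: P = 101 − Q.
Under competition P = MC: 101 − Q = 81 + 1.5Q ⇒ Q = 8, P = 93.
CS = ½·(101 − 93)·8 = 32.
With perfect price discrimination, output is the efficient level Q = 8 (where demand meets MC), but every buyer pays their willingness to pay: CS = 0 and PS = total surplus.
CS = 0.
Change in consumer surplus: 0 − 32 = −32.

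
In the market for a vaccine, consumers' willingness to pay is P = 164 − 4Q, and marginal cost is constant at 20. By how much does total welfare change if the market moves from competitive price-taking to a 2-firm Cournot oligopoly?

Perfect competition: P = MC = 20, so 164 − 4Q = 20 and Q = 36.
CS = ½·(164 − 20)·36 = 2592; PS = (20 − 20)·36 = 0; TS = 2592.
With 2 symmetric Cournot firms, each firm's FOC gives 164 − 12q = 20, so q = 12, Q = 2·12 = 24, and P = 68.
CS = ½·(164 − 68)·24 = 1152; PS = (68 − 20)·24 = 1152; TS = 2304.
Change in total welfare: 2304 − 2592 = −288.

TS falls by 288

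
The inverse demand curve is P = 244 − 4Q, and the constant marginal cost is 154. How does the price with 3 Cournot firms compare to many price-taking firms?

Cournot: P = 176.5; Competition: P = 154

With 3 symmetric Cournot firms, each firm's FOC gives 244 − 16q = 154, so q = 5.625, Q = 3·5.625 = 16.875, and P = 176.5.
Perfect competition: P = MC = 154, so 244 − 4Q = 154 and Q = 22.5.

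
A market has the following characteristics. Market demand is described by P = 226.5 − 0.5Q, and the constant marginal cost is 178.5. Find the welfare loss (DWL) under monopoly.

DWL = 576

Perfect competition: P = MC = 178.5, so 226.5 − 0.5Q = 178.5 and Q = 96.
Monopoly sets MR = MC: 226.5 − Q = 178.5 ⇒ Q = 48, P = 226.5 − 0.5·48 = 202.5.
DWL is the triangle between Q = 48 and Q = 96: ½·(96 − 48)·(202.5 − 178.5) = 576.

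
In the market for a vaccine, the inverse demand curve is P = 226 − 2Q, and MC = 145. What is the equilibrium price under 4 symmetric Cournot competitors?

In a 4-firm Cournot equilibrium, symmetry and the first-order condition give q = (226 − 145)/(10) = 8.1. So Q = 32.4 and P = 161.2.

P = 161.2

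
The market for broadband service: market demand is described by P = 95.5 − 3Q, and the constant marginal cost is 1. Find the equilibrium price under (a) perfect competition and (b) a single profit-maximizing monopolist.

Competition: P = 1; Monopoly: P = 48.25

Perfect competition: P = MC = 1, so 95.5 − 3Q = 1 and Q = 31.5.
The monopolist equates marginal revenue to marginal cost: 95.5 − 6Q = 1, so Q = 15.75. From demand, P = 48.25.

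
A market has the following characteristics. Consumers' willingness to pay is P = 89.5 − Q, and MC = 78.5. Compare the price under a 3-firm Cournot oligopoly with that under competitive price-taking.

Cournot: P = 81.25; Competition: P = 78.5

In a 3-firm Cournot equilibrium, symmetry and the first-order condition give q = (89.5 − 78.5)/(4) = 2.75. So Q = 8.25 and P = 81.25.
Under competition P = MC = 78.5, so Q = (89.5 − 78.5)/1 = 11.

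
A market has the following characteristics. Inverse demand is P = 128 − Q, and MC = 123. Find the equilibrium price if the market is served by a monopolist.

A monopolist chooses Q where MR = MC. MR = 128 − 2Q; setting this equal to 123 gives Q = 2.5 and P = 125.5.

P = 125.5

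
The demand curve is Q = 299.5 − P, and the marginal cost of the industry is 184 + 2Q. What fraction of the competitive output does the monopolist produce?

Inverting demand: P = 299.5 − Q.
A monopolist chooses Q where MR = MC. MR = 299.5 − 2Q; setting this equal to 184 + 2Q gives Q = 28.875 and P = 270.625.
Under competition P = MC: 299.5 − Q = 184 + 2Q ⇒ Q = 38.5, P = 261.
Ratio Q_m/Q_c = 28.875/38.5 = 0.75.

Q_m/Q_c = 0.75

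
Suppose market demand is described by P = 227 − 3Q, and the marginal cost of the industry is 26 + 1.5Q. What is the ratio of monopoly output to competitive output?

The monopolist equates marginal revenue to marginal cost: 227 − 6Q = 26 + 1.5Q, so Q = 26.8. From demand, P = 146.6.
Competitive equilibrium sets price equal to marginal cost: 227 − 3Q = 26 + 1.5Q, so Q = 134/3 and P = 93.
Ratio Q_m/Q_c = 26.8/(134/3) = 0.6.

Q_m/Q_c = 0.6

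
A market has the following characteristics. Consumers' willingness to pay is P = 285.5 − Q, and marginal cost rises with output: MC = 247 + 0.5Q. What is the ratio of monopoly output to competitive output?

A monopolist chooses Q where MR = MC. MR = 285.5 − 2Q; setting this equal to 247 + 0.5Q gives Q = 15.4 and P = 270.1.
Under competition P = MC: 285.5 − Q = 247 + 0.5Q ⇒ Q = 77/3, P = 1559/6.
Ratio Q_m/Q_c = 15.4/(77/3) = 0.6.

Q_m/Q_c = 0.6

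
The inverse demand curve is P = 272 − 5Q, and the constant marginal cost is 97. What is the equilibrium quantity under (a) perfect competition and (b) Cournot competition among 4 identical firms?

Competition: Q = 35; Cournot: Q = 28

Perfect competition: P = MC = 97, so 272 − 5Q = 97 and Q = 35.
In a 4-firm Cournot equilibrium, symmetry and the first-order condition give q = (272 − 97)/(25) = 7. So Q = 28 and P = 132.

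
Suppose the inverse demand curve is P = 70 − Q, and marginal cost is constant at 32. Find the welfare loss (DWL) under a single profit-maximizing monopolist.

DWL = 180.5

Perfect competition: P = MC = 32, so 70 − Q = 32 and Q = 38.
The monopolist equates marginal revenue to marginal cost: 70 − 2Q = 32, so Q = 19. From demand, P = 51.
DWL is the triangle between Q = 19 and Q = 38: ½·(38 − 19)·(51 − 32) = 180.5.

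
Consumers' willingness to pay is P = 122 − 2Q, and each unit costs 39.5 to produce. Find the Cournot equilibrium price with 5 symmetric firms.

P = 53.25

With 5 symmetric Cournot firms, each firm's FOC gives 122 − 12q = 39.5, so q = 6.875, Q = 5·6.875 = 34.375, and P = 53.25.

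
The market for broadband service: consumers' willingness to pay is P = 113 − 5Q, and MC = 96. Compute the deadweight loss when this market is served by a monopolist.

Competitive firms price at marginal cost: P = 96, giving Q = 3.4.
Monopoly sets MR = MC: 113 − 10Q = 96 ⇒ Q = 1.7, P = 113 − 5·1.7 = 104.5.
DWL is the triangle between Q = 1.7 and Q = 3.4: ½·(3.4 − 1.7)·(104.5 − 96) = 7.225.

DWL = 7.225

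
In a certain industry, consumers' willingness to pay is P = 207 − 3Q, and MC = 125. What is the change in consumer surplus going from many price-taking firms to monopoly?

Under competition P = MC = 125, so Q = (207 − 125)/3 = 82/3.
CS = ½·(207 − 125)·82/3 = 3362/3.
Monopoly sets MR = MC: 207 − 6Q = 125 ⇒ Q = 41/3, P = 207 − 3·41/3 = 166.
CS = ½·(207 − 166)·41/3 = 1681/6.
Change in consumer surplus: 1681/6 − 3362/3 = −840.5.

Consumer surplus falls by 840.5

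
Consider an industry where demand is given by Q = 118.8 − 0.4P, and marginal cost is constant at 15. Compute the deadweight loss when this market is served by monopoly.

Inverting demand: P = 297 − 2.5Q.
Competitive firms price at marginal cost: P = 15, giving Q = 112.8.
The monopolist equates marginal revenue to marginal cost: 297 − 5Q = 15, so Q = 56.4. From demand, P = 156.
DWL is the triangle between Q = 56.4 and Q = 112.8: ½·(112.8 − 56.4)·(156 − 15) = 3976.2.

DWL = 3976.2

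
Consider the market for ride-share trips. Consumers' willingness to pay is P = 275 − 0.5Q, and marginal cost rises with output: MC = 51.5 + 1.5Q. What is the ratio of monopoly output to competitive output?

Monopoly sets MR = MC: 275 − Q = 51.5 + 1.5Q ⇒ Q = 89.4, P = 275 − 0.5·89.4 = 230.3.
Under competition P = MC: 275 − 0.5Q = 51.5 + 1.5Q ⇒ Q = 111.75, P = 219.125.
Ratio Q_m/Q_c = 89.4/111.75 = 0.8.

Q_m/Q_c = 0.8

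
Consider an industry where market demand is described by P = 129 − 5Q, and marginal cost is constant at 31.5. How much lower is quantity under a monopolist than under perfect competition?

Under competition P = MC = 31.5, so Q = (129 − 31.5)/5 = 19.5.
The monopolist equates marginal revenue to marginal cost: 129 − 10Q = 31.5, so Q = 9.75. From demand, P = 80.25.
Change in quantity: 9.75 − 19.5 = −9.75.

Q falls by 9.75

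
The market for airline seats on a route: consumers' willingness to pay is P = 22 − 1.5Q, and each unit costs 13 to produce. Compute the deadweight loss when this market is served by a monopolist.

DWL = 6.75

Under competition P = MC = 13, so Q = (22 − 13)/1.5 = 6.
Monopoly sets MR = MC: 22 − 3Q = 13 ⇒ Q = 3, P = 22 − 1.5·3 = 17.5.
DWL is the triangle between Q = 3 and Q = 6: ½·(6 − 3)·(17.5 − 13) = 6.75.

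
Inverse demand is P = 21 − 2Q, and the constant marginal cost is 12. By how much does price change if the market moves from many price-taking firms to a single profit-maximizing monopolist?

Under competition P = MC = 12, so Q = (21 − 12)/2 = 4.5.
Monopoly sets MR = MC: 21 − 4Q = 12 ⇒ Q = 2.25, P = 21 − 2·2.25 = 16.5.
Change in price: 16.5 − 12 = 4.5.

Price rises by 4.5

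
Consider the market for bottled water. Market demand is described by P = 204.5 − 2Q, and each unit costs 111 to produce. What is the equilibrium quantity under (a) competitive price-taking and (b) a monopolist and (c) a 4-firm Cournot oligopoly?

Competition: Q = 46.75; Monopoly: Q = 23.375; Cournot: Q = 37.4

Under competition P = MC = 111, so Q = (204.5 − 111)/2 = 46.75.
Monopoly sets MR = MC: 204.5 − 4Q = 111 ⇒ Q = 23.375, P = 204.5 − 2·23.375 = 157.75.
In a 4-firm Cournot equilibrium, symmetry and the first-order condition give q = (204.5 − 111)/(10) = 9.35. So Q = 37.4 and P = 129.7.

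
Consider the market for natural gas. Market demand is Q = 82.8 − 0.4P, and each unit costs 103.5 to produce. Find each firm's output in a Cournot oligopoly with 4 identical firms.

q_i = 8.28

Inverting demand: P = 207 − 2.5Q.
In a 4-firm Cournot equilibrium, symmetry and the first-order condition give q = (207 − 103.5)/(12.5) = 8.28. So Q = 33.12 and P = 124.2.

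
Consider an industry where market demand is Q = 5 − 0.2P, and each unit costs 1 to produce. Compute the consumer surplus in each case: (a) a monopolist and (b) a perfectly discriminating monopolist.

Inverting demand: P = 25 − 5Q.
The monopolist equates marginal revenue to marginal cost: 25 − 10Q = 1, so Q = 2.4. From demand, P = 13.
CS = ½·(25 − 13)·2.4 = 14.4.
Under first-degree price discrimination the firm charges each unit its demand price and produces up to where P = MC, i.e. Q = 4.8. Consumer surplus is zero; producer surplus equals total surplus.
CS = 0.

Monopoly: CS = 14.4; Perfect PD: CS = 0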